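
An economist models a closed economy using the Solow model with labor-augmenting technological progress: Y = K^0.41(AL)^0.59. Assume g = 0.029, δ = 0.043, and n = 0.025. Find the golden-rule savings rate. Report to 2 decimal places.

s_gold = 0.41

n + g + δ = 0.025 + 0.029 + 0.043 = 0.097.
At the golden rule MPK = n+g+δ, and in any Cobb-Douglas steady state s = (n+g+δ)·k/y = MPK·k/y = capital's share 0.41.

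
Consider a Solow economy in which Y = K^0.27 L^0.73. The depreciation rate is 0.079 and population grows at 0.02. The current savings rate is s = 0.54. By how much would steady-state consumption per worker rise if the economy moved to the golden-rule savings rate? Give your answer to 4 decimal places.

The effective depreciation rate is n + δ = 0.02 + 0.079 = 0.099.
Current steady state (s = 0.54): k* = (0.54/0.099)^(1/0.73) ≈ 10.2155, y* = 10.2155^0.27 ≈ 1.8728, c* = (1−0.54)·1.8728 ≈ 0.8615.
Golden rule sets MPK = n+δ: 0.27·k^(0.27−1) = 0.099, so k_gold = (0.27/0.099)^(1/0.73) ≈ 3.9527.
y_gold = 3.9527^0.27 ≈ 1.4493, c_gold = y_gold − 0.099·k_gold ≈ 1.0580.
Gain: Δc = 1.0580 − 0.8615 ≈ 0.1965.

Δc ≈ 0.1965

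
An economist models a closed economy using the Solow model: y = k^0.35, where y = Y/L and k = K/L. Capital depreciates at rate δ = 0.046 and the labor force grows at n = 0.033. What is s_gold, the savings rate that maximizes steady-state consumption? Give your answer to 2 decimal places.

Break-even investment rate: n + δ = 0.033 + 0.046 = 0.079.
At the golden rule MPK = n+δ, and in any Cobb-Douglas steady state s = (n+δ)·k/y = MPK·k/y = capital's share 0.35.

s_gold = 0.35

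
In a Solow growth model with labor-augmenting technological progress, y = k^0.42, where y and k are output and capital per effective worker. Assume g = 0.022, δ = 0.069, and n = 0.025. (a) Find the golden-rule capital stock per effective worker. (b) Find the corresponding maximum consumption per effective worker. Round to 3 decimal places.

(a) k_gold ≈ 9.192; (b) c_gold ≈ 1.473

n + g + δ = 0.025 + 0.022 + 0.069 = 0.116.
Golden rule sets MPK = n+g+δ: 0.42·k^(0.42−1) = 0.116, so k_gold = (0.42/0.116)^(1/0.58) ≈ 9.1925.
y_gold = 9.1925^0.42 ≈ 2.5389; c_gold = y_gold − 0.116·k_gold ≈ 1.4725.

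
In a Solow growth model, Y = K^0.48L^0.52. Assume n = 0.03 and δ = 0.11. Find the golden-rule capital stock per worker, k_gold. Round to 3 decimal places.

k_gold ≈ 10.692

Capital per worker breaks even when investment replaces (n + δ)·k; here n + δ = 0.14.
At the golden rule the marginal product of capital equals n+δ: 0.48·k^(0.48−1) = 0.14. Solving, k_gold = (0.48/0.14)^(1/0.52) ≈ 10.6921.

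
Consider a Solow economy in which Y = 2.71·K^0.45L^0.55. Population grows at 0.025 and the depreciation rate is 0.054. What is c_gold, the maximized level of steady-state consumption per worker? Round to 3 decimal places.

n + δ = 0.025 + 0.054 = 0.079.
At the golden rule the marginal product of capital equals n+δ: 0.45·2.71·k^(0.45−1) = 0.079. Solving, k_gold = (0.45·2.71/0.079)^(1/0.55) ≈ 144.8800.
y_gold = 2.71·144.8800^0.45 ≈ 25.4345.
c_gold = y_gold − (n+δ)·k_gold = 25.4345 − 0.079·144.8800 ≈ 13.9890.

c_gold ≈ 13.989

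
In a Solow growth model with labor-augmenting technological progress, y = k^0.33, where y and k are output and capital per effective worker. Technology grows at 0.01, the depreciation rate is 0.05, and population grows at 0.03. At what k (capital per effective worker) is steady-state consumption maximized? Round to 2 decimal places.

k_gold ≈ 6.95

The effective depreciation rate is n + g + δ = 0.03 + 0.01 + 0.05 = 0.09.
Golden rule sets MPK = n+g+δ: 0.33·k^(0.33−1) = 0.09, so k_gold = (0.33/0.09)^(1/0.67) ≈ 6.9534.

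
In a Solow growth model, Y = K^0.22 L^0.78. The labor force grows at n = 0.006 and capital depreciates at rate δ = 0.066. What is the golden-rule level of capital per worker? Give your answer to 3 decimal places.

Break-even investment rate: n + δ = 0.006 + 0.066 = 0.072.
Golden rule sets MPK = n+δ: 0.22·k^(0.22−1) = 0.072, so k_gold = (0.22/0.072)^(1/0.78) ≈ 4.1871.

k_gold ≈ 4.187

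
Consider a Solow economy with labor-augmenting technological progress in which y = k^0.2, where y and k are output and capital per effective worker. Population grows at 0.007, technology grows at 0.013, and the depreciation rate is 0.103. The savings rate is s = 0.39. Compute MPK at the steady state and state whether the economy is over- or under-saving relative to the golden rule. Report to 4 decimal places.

over-saving; MPK ≈ 0.0631

The effective depreciation rate is n + g + δ = 0.007 + 0.013 + 0.103 = 0.123.
Steady-state k*: s·k^0.2 = 0.123·k gives k* = (0.39/0.123)^(1/0.8) ≈ 4.2311.
MPK = 0.2·4.2311^(-0.8) ≈ 0.0631.
MPK < n+g+δ = 0.123, so the economy is dynamically inefficient (over-saving).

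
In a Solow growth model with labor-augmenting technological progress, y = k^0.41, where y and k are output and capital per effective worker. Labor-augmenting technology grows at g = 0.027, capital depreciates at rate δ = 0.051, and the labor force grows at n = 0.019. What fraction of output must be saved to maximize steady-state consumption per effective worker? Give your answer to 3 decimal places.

Break-even investment rate: n + g + δ = 0.019 + 0.027 + 0.051 = 0.097.
At the golden rule MPK = n+g+δ, and in any Cobb-Douglas steady state s = (n+g+δ)·k/y = MPK·k/y = capital's share 0.41.

s_gold = 0.410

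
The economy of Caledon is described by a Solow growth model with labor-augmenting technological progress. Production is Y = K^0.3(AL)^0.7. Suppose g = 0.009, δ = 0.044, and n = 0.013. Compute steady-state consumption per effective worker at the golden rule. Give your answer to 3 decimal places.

c_gold ≈ 1.339

The effective depreciation rate is n + g + δ = 0.013 + 0.009 + 0.044 = 0.066.
At the golden rule the marginal product of capital equals n+g+δ: 0.3·k^(0.3−1) = 0.066. Solving, k_gold = (0.3/0.066)^(1/0.7) ≈ 8.6975.
y_gold = 8.6975^0.3 ≈ 1.9135.
c_gold = y_gold − (n+g+δ)·k_gold = 1.9135 − 0.066·8.6975 ≈ 1.3394.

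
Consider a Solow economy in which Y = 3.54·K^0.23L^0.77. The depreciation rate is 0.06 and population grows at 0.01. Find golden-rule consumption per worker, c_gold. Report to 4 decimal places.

c_gold ≈ 5.6728

Capital per worker breaks even when investment replaces (n + δ)·k; here n + δ = 0.07.
Setting f'(k) = n+δ gives 0.23·3.54·k^(0.23−1) = 0.07, hence k_gold = (0.23·3.54/0.07)^(1/0.77) ≈ 24.2069.
y_gold = 3.54·24.2069^0.23 ≈ 7.3673.
c_gold = y_gold − (n+δ)·k_gold = 7.3673 − 0.07·24.2069 ≈ 5.6728.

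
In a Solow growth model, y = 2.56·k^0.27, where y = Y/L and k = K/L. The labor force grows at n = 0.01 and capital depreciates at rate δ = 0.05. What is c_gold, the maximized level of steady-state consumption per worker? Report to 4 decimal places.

n + δ = 0.01 + 0.05 = 0.06.
Maximizing c = f(k) − (n+δ)·k gives f'(k) = n+δ, i.e. 0.27·2.56·k^(0.27−1) = 0.06, so k_gold = (0.27·2.56/0.06)^(1/0.73) ≈ 28.4475.
y_gold = 2.56·28.4475^0.27 ≈ 6.3217.
c_gold = y_gold − (n+δ)·k_gold = 6.3217 − 0.06·28.4475 ≈ 4.6148.

c_gold ≈ 4.6148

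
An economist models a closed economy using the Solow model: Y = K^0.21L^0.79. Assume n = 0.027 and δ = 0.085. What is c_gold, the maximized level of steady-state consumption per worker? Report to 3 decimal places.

The effective depreciation rate is n + δ = 0.027 + 0.085 = 0.112.
At the golden rule the marginal product of capital equals n+δ: 0.21·k^(0.21−1) = 0.112. Solving, k_gold = (0.21/0.112)^(1/0.79) ≈ 2.2160.
y_gold = 2.2160^0.21 ≈ 1.1819.
c_gold = y_gold − (n+δ)·k_gold = 1.1819 − 0.112·2.2160 ≈ 0.9337.

c_gold ≈ 0.934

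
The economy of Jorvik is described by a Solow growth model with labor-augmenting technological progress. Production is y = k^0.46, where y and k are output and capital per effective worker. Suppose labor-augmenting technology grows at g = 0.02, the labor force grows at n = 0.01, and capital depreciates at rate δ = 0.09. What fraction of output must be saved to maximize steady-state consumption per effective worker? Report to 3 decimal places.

s_gold = 0.460

The effective depreciation rate is n + g + δ = 0.01 + 0.02 + 0.09 = 0.12.
At the golden rule MPK = n+g+δ, and in any Cobb-Douglas steady state s = (n+g+δ)·k/y = MPK·k/y = capital's share 0.46.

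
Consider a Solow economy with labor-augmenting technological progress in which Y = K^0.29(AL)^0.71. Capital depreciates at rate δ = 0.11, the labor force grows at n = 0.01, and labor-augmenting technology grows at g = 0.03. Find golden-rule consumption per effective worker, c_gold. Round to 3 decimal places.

Break-even investment rate: n + g + δ = 0.01 + 0.03 + 0.11 = 0.15.
Maximizing c = f(k) − (n+g+δ)·k gives f'(k) = n+g+δ, i.e. 0.29·k^(0.29−1) = 0.15, so k_gold = (0.29/0.15)^(1/0.71) ≈ 2.5307.
y_gold = 2.5307^0.29 ≈ 1.3090.
c_gold = y_gold − (n+g+δ)·k_gold = 1.3090 − 0.15·2.5307 ≈ 0.9294.

c_gold ≈ 0.929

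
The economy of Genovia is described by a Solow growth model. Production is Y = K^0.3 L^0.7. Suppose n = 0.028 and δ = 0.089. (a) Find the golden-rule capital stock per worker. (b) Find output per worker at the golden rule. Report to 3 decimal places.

Capital per worker breaks even when investment replaces (n + δ)·k; here n + δ = 0.117.
Setting f'(k) = n+δ gives 0.3·k^(0.3−1) = 0.117, hence k_gold = (0.3/0.117)^(1/0.7) ≈ 3.8388.
y_gold = 3.8388^0.3 ≈ 1.4971.

(a) k_gold ≈ 3.839; (b) y_gold ≈ 1.497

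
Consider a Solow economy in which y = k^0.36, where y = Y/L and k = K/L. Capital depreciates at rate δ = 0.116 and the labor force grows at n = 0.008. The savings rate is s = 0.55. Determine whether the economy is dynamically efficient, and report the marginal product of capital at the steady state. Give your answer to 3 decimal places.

dynamically inefficient; MPK ≈ 0.081

Break-even investment rate: n + δ = 0.008 + 0.116 = 0.124.
Steady-state k*: s·k^0.36 = 0.124·k gives k* = (0.55/0.124)^(1/0.64) ≈ 10.2529.
MPK = 0.36·10.2529^(-0.64) ≈ 0.0812.
MPK < n+δ = 0.124, so the economy is dynamically inefficient (over-saving).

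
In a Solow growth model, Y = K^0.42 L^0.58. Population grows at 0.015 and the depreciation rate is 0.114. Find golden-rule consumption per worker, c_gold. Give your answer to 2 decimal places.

c_gold ≈ 1.36

n + δ = 0.015 + 0.114 = 0.129.
Golden rule sets MPK = n+δ: 0.42·k^(0.42−1) = 0.129, so k_gold = (0.42/0.129)^(1/0.58) ≈ 7.6541.
y_gold = 7.6541^0.42 ≈ 2.3509.
c_gold = y_gold − (n+δ)·k_gold = 2.3509 − 0.129·7.6541 ≈ 1.3635.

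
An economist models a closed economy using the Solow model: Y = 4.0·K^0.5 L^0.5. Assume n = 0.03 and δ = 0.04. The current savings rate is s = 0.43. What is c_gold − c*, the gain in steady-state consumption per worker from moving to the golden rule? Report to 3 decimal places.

Δc ≈ 1.120

Capital per worker breaks even when investment replaces (n + δ)·k; here n + δ = 0.07.
Current steady state (s = 0.43): k* = (0.43·4.0/0.07)^(1/0.5) ≈ 603.7551, y* = 4.0·603.7551^0.5 ≈ 98.2857, c* = (1−0.43)·98.2857 ≈ 56.0229.
Setting f'(k) = n+δ gives 0.5·4.0·k^(0.5−1) = 0.07, hence k_gold = (0.5·4.0/0.07)^(1/0.5) ≈ 816.3265.
y_gold = 4.0·816.3265^0.5 ≈ 114.2857, c_gold = y_gold − 0.07·k_gold ≈ 57.1429.
Gain: Δc = 57.1429 − 56.0229 ≈ 1.1200.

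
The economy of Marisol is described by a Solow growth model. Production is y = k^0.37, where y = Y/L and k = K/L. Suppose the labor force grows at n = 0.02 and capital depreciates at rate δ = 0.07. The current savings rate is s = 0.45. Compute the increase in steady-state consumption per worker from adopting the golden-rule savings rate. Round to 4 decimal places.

Δc ≈ 0.0298

Capital per worker breaks even when investment replaces (n + δ)·k; here n + δ = 0.09.
Current steady state (s = 0.45): k* = (0.45/0.09)^(1/0.63) ≈ 12.8670, y* = 12.8670^0.37 ≈ 2.5734, c* = (1−0.45)·2.5734 ≈ 1.4154.
Maximizing c = f(k) − (n+δ)·k gives f'(k) = n+δ, i.e. 0.37·k^(0.37−1) = 0.09, so k_gold = (0.37/0.09)^(1/0.63) ≈ 9.4306.
y_gold = 9.4306^0.37 ≈ 2.2939, c_gold = y_gold − 0.09·k_gold ≈ 1.4452.
Gain: Δc = 1.4452 − 1.4154 ≈ 0.0298.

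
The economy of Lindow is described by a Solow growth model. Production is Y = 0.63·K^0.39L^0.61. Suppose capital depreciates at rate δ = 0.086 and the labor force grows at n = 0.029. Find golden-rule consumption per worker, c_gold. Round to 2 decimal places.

c_gold ≈ 0.62

Capital per worker breaks even when investment replaces (n + δ)·k; here n + δ = 0.115.
Golden rule sets MPK = n+δ: 0.39·0.63·k^(0.39−1) = 0.115, so k_gold = (0.39·0.63/0.115)^(1/0.61) ≈ 3.4714.
y_gold = 0.63·3.4714^0.39 ≈ 1.0236.
c_gold = y_gold − (n+δ)·k_gold = 1.0236 − 0.115·3.4714 ≈ 0.6244.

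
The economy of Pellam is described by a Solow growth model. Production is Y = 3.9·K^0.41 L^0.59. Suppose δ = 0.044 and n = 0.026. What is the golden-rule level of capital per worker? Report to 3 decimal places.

k_gold ≈ 200.894

n + δ = 0.026 + 0.044 = 0.07.
Maximizing c = f(k) − (n+δ)·k gives f'(k) = n+δ, i.e. 0.41·3.9·k^(0.41−1) = 0.07, so k_gold = (0.41·3.9/0.07)^(1/0.59) ≈ 200.8939.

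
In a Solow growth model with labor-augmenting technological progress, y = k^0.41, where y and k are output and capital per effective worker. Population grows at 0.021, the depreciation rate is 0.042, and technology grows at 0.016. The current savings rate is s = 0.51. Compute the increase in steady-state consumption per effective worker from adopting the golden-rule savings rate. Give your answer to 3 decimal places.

Δc ≈ 0.062

n + g + δ = 0.021 + 0.016 + 0.042 = 0.079.
Current steady state (s = 0.51): k* = (0.51/0.079)^(1/0.59) ≈ 23.5931, y* = 23.5931^0.41 ≈ 3.6546, c* = (1−0.51)·3.6546 ≈ 1.7908.
Maximizing c = f(k) − (n+g+δ)·k gives f'(k) = n+g+δ, i.e. 0.41·k^(0.41−1) = 0.079, so k_gold = (0.41/0.079)^(1/0.59) ≈ 16.2978.
y_gold = 16.2978^0.41 ≈ 3.1403, c_gold = y_gold − 0.079·k_gold ≈ 1.8528.
Gain: Δc = 1.8528 − 1.7908 ≈ 0.0620.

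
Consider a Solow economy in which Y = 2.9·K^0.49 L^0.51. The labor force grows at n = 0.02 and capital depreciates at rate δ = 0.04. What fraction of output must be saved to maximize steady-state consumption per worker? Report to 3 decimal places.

n + δ = 0.02 + 0.04 = 0.06.
At the golden rule MPK = n+δ, and in any Cobb-Douglas steady state s = (n+δ)·k/y = MPK·k/y = capital's share 0.49.

s_gold = 0.490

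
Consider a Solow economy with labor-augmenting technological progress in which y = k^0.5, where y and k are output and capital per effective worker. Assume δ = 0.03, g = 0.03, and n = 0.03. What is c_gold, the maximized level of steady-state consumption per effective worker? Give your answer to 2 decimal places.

c_gold ≈ 2.78

Capital per effective worker breaks even when investment replaces (n + g + δ)·k; here n + g + δ = 0.09.
Golden rule sets MPK = n+g+δ: 0.5·k^(0.5−1) = 0.09, so k_gold = (0.5/0.09)^(1/0.5) ≈ 30.8642.
y_gold = 30.8642^0.5 ≈ 5.5556.
c_gold = y_gold − (n+g+δ)·k_gold = 5.5556 − 0.09·30.8642 ≈ 2.7778.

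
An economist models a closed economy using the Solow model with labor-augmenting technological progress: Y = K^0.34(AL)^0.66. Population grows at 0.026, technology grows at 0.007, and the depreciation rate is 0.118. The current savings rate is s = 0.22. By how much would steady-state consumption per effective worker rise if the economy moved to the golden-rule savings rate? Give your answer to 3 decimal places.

Δc ≈ 0.056

The effective depreciation rate is n + g + δ = 0.026 + 0.007 + 0.118 = 0.151.
Current steady state (s = 0.22): k* = (0.22/0.151)^(1/0.66) ≈ 1.7687, y* = 1.7687^0.34 ≈ 1.2139, c* = (1−0.22)·1.2139 ≈ 0.9469.
Golden rule sets MPK = n+g+δ: 0.34·k^(0.34−1) = 0.151, so k_gold = (0.34/0.151)^(1/0.66) ≈ 3.4205.
y_gold = 3.4205^0.34 ≈ 1.5191, c_gold = y_gold − 0.151·k_gold ≈ 1.0026.
Gain: Δc = 1.0026 − 0.9469 ≈ 0.0557.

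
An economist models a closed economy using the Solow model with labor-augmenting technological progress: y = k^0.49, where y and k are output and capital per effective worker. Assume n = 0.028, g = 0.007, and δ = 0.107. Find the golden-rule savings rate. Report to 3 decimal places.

s_gold = 0.490

Break-even investment rate: n + g + δ = 0.028 + 0.007 + 0.107 = 0.142.
At the golden rule MPK = n+g+δ, and in any Cobb-Douglas steady state s = (n+g+δ)·k/y = MPK·k/y = capital's share 0.49.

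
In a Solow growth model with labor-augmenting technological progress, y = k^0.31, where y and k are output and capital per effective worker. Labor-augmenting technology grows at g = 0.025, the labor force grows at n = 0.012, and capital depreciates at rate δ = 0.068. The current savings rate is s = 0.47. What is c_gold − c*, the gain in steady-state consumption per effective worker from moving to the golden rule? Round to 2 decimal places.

Δc ≈ 0.08

Break-even investment rate: n + g + δ = 0.012 + 0.025 + 0.068 = 0.105.
Current steady state (s = 0.47): k* = (0.47/0.105)^(1/0.69) ≈ 8.7770, y* = 8.7770^0.31 ≈ 1.9608, c* = (1−0.47)·1.9608 ≈ 1.0392.
Golden rule sets MPK = n+g+δ: 0.31·k^(0.31−1) = 0.105, so k_gold = (0.31/0.105)^(1/0.69) ≈ 4.8019.
y_gold = 4.8019^0.31 ≈ 1.6264, c_gold = y_gold − 0.105·k_gold ≈ 1.1222.
Gain: Δc = 1.1222 − 1.0392 ≈ 0.0830.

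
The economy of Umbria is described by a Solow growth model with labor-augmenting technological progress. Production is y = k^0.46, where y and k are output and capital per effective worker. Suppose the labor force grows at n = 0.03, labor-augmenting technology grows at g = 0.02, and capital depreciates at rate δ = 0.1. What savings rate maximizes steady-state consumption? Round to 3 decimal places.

Break-even investment rate: n + g + δ = 0.03 + 0.02 + 0.1 = 0.15.
At the golden rule MPK = n+g+δ, and in any Cobb-Douglas steady state s = (n+g+δ)·k/y = MPK·k/y = capital's share 0.46.

s_gold = 0.460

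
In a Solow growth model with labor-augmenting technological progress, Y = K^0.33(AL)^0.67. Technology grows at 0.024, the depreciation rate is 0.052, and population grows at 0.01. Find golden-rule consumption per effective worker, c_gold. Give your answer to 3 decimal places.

c_gold ≈ 1.299

n + g + δ = 0.01 + 0.024 + 0.052 = 0.086.
Setting f'(k) = n+g+δ gives 0.33·k^(0.33−1) = 0.086, hence k_gold = (0.33/0.086)^(1/0.67) ≈ 7.4416.
y_gold = 7.4416^0.33 ≈ 1.9393.
c_gold = y_gold − (n+g+δ)·k_gold = 1.9393 − 0.086·7.4416 ≈ 1.2993.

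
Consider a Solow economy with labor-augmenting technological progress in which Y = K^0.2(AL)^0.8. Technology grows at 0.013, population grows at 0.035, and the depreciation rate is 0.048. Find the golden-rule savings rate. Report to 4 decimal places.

Break-even investment rate: n + g + δ = 0.035 + 0.013 + 0.048 = 0.096.
At the golden rule MPK = n+g+δ, and in any Cobb-Douglas steady state s = (n+g+δ)·k/y = MPK·k/y = capital's share 0.2.

s_gold = 0.2000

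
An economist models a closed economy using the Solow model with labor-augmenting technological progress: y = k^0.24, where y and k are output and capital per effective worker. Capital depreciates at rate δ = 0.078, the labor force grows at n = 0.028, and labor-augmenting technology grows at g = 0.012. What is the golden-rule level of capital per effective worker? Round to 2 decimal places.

k_gold ≈ 2.55

Break-even investment rate: n + g + δ = 0.028 + 0.012 + 0.078 = 0.118.
Setting f'(k) = n+g+δ gives 0.24·k^(0.24−1) = 0.118, hence k_gold = (0.24/0.118)^(1/0.76) ≈ 2.5451.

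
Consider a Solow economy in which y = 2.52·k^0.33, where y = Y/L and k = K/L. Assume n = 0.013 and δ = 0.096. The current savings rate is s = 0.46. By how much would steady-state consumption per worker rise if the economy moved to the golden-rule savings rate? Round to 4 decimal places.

Δc ≈ 0.2333

Break-even investment rate: n + δ = 0.013 + 0.096 = 0.109.
Current steady state (s = 0.46): k* = (0.46·2.52/0.109)^(1/0.67) ≈ 34.0750, y* = 2.52·34.0750^0.33 ≈ 8.0743, c* = (1−0.46)·8.0743 ≈ 4.3601.
Golden rule sets MPK = n+δ: 0.33·2.52·k^(0.33−1) = 0.109, so k_gold = (0.33·2.52/0.109)^(1/0.67) ≈ 20.7561.
y_gold = 2.52·20.7561^0.33 ≈ 6.8558, c_gold = y_gold − 0.109·k_gold ≈ 4.5934.
Gain: Δc = 4.5934 − 4.3601 ≈ 0.2333.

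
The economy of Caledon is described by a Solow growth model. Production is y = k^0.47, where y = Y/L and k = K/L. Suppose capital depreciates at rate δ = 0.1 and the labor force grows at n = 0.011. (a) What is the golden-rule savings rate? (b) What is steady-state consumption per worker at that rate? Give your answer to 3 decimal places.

(a) s_gold = 0.470; (b) c_gold ≈ 1.906

Break-even investment rate: n + δ = 0.011 + 0.1 = 0.111.
For Cobb-Douglas, s_gold equals capital's share: s_gold = 0.47.
Maximizing c = f(k) − (n+δ)·k gives f'(k) = n+δ, i.e. 0.47·k^(0.47−1) = 0.111, so k_gold = (0.47/0.111)^(1/0.53) ≈ 15.2263.
y_gold = 15.2263^0.47 ≈ 3.5960; c_gold = (1−0.47)·y_gold ≈ 1.9059.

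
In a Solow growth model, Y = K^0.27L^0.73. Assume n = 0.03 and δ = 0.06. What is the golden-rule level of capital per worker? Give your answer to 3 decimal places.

k_gold ≈ 4.504

Break-even investment rate: n + δ = 0.03 + 0.06 = 0.09.
Setting f'(k) = n+δ gives 0.27·k^(0.27−1) = 0.09, hence k_gold = (0.27/0.09)^(1/0.73) ≈ 4.5039.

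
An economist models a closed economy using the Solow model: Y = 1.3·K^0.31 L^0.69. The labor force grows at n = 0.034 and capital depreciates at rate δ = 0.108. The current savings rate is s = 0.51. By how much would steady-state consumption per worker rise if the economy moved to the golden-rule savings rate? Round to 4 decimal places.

Capital per worker breaks even when investment replaces (n + δ)·k; here n + δ = 0.142.
Current steady state (s = 0.51): k* = (0.51·1.3/0.142)^(1/0.69) ≈ 9.3302, y* = 1.3·9.3302^0.31 ≈ 2.5978, c* = (1−0.51)·2.5978 ≈ 1.2729.
Maximizing c = f(k) − (n+δ)·k gives f'(k) = n+δ, i.e. 0.31·1.3·k^(0.31−1) = 0.142, so k_gold = (0.31·1.3/0.142)^(1/0.69) ≈ 4.5347.
y_gold = 1.3·4.5347^0.31 ≈ 2.0772, c_gold = y_gold − 0.142·k_gold ≈ 1.4332.
Gain: Δc = 1.4332 − 1.2729 ≈ 0.1603.

Δc ≈ 0.1603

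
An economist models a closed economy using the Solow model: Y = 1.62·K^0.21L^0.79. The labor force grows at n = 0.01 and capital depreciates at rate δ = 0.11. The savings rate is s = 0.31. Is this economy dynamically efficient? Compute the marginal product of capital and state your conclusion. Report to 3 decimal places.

dynamically inefficient; MPK ≈ 0.081

The effective depreciation rate is n + δ = 0.01 + 0.11 = 0.12.
Steady-state k*: s·A·k^0.21 = 0.12·k gives k* = (0.31·1.62/0.12)^(1/0.79) ≈ 6.1229.
MPK = 0.21·1.62·6.1229^(-0.79) ≈ 0.0813.
MPK < n+δ = 0.12, so the economy is dynamically inefficient (over-saving).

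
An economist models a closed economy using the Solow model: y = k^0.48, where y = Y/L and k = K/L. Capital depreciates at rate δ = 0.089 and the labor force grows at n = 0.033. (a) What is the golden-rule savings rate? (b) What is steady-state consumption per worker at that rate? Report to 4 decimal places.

n + δ = 0.033 + 0.089 = 0.122.
For Cobb-Douglas, s_gold equals capital's share: s_gold = 0.48.
Maximizing c = f(k) − (n+δ)·k gives f'(k) = n+δ, i.e. 0.48·k^(0.48−1) = 0.122, so k_gold = (0.48/0.122)^(1/0.52) ≈ 13.9317.
y_gold = 13.9317^0.48 ≈ 3.5410; c_gold = (1−0.48)·y_gold ≈ 1.8413.

(a) s_gold = 0.4800; (b) c_gold ≈ 1.8413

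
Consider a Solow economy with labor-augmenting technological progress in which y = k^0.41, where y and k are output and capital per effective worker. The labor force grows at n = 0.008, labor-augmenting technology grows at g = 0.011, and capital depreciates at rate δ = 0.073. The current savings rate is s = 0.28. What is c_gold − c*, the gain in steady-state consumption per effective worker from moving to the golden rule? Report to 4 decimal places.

Break-even investment rate: n + g + δ = 0.008 + 0.011 + 0.073 = 0.092.
Current steady state (s = 0.28): k* = (0.28/0.092)^(1/0.59) ≈ 6.5959, y* = 6.5959^0.41 ≈ 2.1672, c* = (1−0.28)·2.1672 ≈ 1.5604.
At the golden rule the marginal product of capital equals n+g+δ: 0.41·k^(0.41−1) = 0.092. Solving, k_gold = (0.41/0.092)^(1/0.59) ≈ 12.5891.
y_gold = 12.5891^0.41 ≈ 2.8249, c_gold = y_gold − 0.092·k_gold ≈ 1.6667.
Gain: Δc = 1.6667 − 1.5604 ≈ 0.1063.

Δc ≈ 0.1063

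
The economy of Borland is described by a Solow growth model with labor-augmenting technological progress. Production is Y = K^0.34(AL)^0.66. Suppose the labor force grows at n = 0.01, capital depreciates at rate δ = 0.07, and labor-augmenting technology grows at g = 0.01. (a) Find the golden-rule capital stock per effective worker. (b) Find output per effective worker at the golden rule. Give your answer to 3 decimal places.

Break-even investment rate: n + g + δ = 0.01 + 0.01 + 0.07 = 0.09.
Golden rule sets MPK = n+g+δ: 0.34·k^(0.34−1) = 0.09, so k_gold = (0.34/0.09)^(1/0.66) ≈ 7.4920.
y_gold = 7.4920^0.34 ≈ 1.9832.

(a) k_gold ≈ 7.492; (b) y_gold ≈ 1.983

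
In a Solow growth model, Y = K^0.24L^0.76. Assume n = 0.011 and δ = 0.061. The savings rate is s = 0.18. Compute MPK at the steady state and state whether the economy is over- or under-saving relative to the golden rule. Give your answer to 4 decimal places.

under-saving; MPK ≈ 0.0960

The effective depreciation rate is n + δ = 0.011 + 0.061 = 0.072.
Steady-state k*: s·k^0.24 = 0.072·k gives k* = (0.18/0.072)^(1/0.76) ≈ 3.3389.
MPK = 0.24·3.3389^(-0.76) ≈ 0.0960.
MPK > n+δ = 0.072, so the economy is dynamically efficient (under-saving).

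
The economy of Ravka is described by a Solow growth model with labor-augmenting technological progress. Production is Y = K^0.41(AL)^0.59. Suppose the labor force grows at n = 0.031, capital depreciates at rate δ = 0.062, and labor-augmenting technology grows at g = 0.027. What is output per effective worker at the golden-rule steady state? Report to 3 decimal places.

y_gold ≈ 2.349

The effective depreciation rate is n + g + δ = 0.031 + 0.027 + 0.062 = 0.12.
Golden rule sets MPK = n+g+δ: 0.41·k^(0.41−1) = 0.12, so k_gold = (0.41/0.12)^(1/0.59) ≈ 8.0244.
Output: y_gold = k_gold^0.41 = 8.0244^0.41 ≈ 2.3486.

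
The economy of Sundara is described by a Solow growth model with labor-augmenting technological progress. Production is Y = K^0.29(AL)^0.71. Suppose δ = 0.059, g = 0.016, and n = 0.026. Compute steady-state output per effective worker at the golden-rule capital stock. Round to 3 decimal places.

Break-even investment rate: n + g + δ = 0.026 + 0.016 + 0.059 = 0.101.
At the golden rule the marginal product of capital equals n+g+δ: 0.29·k^(0.29−1) = 0.101. Solving, k_gold = (0.29/0.101)^(1/0.71) ≈ 4.4175.
Output: y_gold = k_gold^0.29 = 4.4175^0.29 ≈ 1.5385.

y_gold ≈ 1.539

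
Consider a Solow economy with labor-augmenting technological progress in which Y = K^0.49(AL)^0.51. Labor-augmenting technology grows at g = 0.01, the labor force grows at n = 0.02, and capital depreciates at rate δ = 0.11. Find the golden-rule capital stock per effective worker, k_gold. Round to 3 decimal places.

Capital per effective worker breaks even when investment replaces (n + g + δ)·k; here n + g + δ = 0.14.
Setting f'(k) = n+g+δ gives 0.49·k^(0.49−1) = 0.14, hence k_gold = (0.49/0.14)^(1/0.51) ≈ 11.6627.

k_gold ≈ 11.663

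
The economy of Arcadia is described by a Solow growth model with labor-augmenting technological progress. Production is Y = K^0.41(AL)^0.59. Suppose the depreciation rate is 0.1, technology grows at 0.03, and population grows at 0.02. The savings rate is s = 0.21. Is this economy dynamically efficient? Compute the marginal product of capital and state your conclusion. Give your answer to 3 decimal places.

dynamically efficient; MPK ≈ 0.293

n + g + δ = 0.02 + 0.03 + 0.1 = 0.15.
Steady-state k*: s·k^0.41 = 0.15·k gives k* = (0.21/0.15)^(1/0.59) ≈ 1.7688.
MPK = 0.41·1.7688^(-0.59) ≈ 0.2929.
MPK > n+g+δ = 0.15, so the economy is dynamically efficient (under-saving).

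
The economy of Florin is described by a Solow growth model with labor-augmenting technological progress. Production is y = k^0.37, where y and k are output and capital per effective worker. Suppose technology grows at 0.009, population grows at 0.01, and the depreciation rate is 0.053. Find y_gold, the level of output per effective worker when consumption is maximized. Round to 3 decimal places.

y_gold ≈ 2.615

The effective depreciation rate is n + g + δ = 0.01 + 0.009 + 0.053 = 0.072.
Maximizing c = f(k) − (n+g+δ)·k gives f'(k) = n+g+δ, i.e. 0.37·k^(0.37−1) = 0.072, so k_gold = (0.37/0.072)^(1/0.63) ≈ 13.4389.
Output: y_gold = k_gold^0.37 = 13.4389^0.37 ≈ 2.6151.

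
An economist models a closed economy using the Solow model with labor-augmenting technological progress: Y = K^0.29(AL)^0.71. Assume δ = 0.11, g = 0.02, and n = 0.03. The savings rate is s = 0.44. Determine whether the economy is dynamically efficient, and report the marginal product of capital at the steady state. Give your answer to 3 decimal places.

n + g + δ = 0.03 + 0.02 + 0.11 = 0.16.
Steady-state k*: s·k^0.29 = 0.16·k gives k* = (0.44/0.16)^(1/0.71) ≈ 4.1570.
MPK = 0.29·4.1570^(-0.71) ≈ 0.1055.
MPK < n+g+δ = 0.16, so the economy is dynamically inefficient (over-saving).

dynamically inefficient; MPK ≈ 0.105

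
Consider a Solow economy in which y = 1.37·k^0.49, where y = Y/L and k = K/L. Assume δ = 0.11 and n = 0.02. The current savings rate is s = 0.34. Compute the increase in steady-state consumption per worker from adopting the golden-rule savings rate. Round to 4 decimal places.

n + δ = 0.02 + 0.11 = 0.13.
Current steady state (s = 0.34): k* = (0.34·1.37/0.13)^(1/0.51) ≈ 12.2117, y* = 1.37·12.2117^0.49 ≈ 4.6692, c* = (1−0.34)·4.6692 ≈ 3.0817.
Maximizing c = f(k) − (n+δ)·k gives f'(k) = n+δ, i.e. 0.49·1.37·k^(0.49−1) = 0.13, so k_gold = (0.49·1.37/0.13)^(1/0.51) ≈ 25.0027.
y_gold = 1.37·25.0027^0.49 ≈ 6.6334, c_gold = y_gold − 0.13·k_gold ≈ 3.3830.
Gain: Δc = 3.3830 − 3.0817 ≈ 0.3014.

Δc ≈ 0.3014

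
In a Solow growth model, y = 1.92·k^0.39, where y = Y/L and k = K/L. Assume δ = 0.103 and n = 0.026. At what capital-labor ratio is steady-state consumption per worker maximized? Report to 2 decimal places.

n + δ = 0.026 + 0.103 = 0.129.
Setting f'(k) = n+δ gives 0.39·1.92·k^(0.39−1) = 0.129, hence k_gold = (0.39·1.92/0.129)^(1/0.61) ≈ 17.8687.

k_gold ≈ 17.87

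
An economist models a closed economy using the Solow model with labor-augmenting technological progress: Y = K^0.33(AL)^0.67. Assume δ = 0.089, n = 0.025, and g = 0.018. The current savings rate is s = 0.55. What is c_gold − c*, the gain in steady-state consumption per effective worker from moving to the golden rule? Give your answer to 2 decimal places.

Δc ≈ 0.14

The effective depreciation rate is n + g + δ = 0.025 + 0.018 + 0.089 = 0.132.
Current steady state (s = 0.55): k* = (0.55/0.132)^(1/0.67) ≈ 8.4151, y* = 8.4151^0.33 ≈ 2.0196, c* = (1−0.55)·2.0196 ≈ 0.9088.
Maximizing c = f(k) − (n+g+δ)·k gives f'(k) = n+g+δ, i.e. 0.33·k^(0.33−1) = 0.132, so k_gold = (0.33/0.132)^(1/0.67) ≈ 3.9259.
y_gold = 3.9259^0.33 ≈ 1.5704, c_gold = y_gold − 0.132·k_gold ≈ 1.0521.
Gain: Δc = 1.0521 − 0.9088 ≈ 0.1433.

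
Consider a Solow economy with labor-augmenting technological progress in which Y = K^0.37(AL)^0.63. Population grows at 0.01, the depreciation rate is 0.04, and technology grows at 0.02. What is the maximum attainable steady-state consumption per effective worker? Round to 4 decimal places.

Capital per effective worker breaks even when investment replaces (n + g + δ)·k; here n + g + δ = 0.07.
Maximizing c = f(k) − (n+g+δ)·k gives f'(k) = n+g+δ, i.e. 0.37·k^(0.37−1) = 0.07, so k_gold = (0.37/0.07)^(1/0.63) ≈ 14.0535.
y_gold = 14.0535^0.37 ≈ 2.6588.
c_gold = y_gold − (n+g+δ)·k_gold = 2.6588 − 0.07·14.0535 ≈ 1.6750.

c_gold ≈ 1.6750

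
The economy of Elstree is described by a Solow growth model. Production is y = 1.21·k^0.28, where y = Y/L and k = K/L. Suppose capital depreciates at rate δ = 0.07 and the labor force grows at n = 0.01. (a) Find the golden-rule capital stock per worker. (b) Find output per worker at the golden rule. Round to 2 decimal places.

Capital per worker breaks even when investment replaces (n + δ)·k; here n + δ = 0.08.
Maximizing c = f(k) − (n+δ)·k gives f'(k) = n+δ, i.e. 0.28·1.21·k^(0.28−1) = 0.08, so k_gold = (0.28·1.21/0.08)^(1/0.72) ≈ 7.4239.
y_gold = 1.21·7.4239^0.28 ≈ 2.1211.

(a) k_gold ≈ 7.42; (b) y_gold ≈ 2.12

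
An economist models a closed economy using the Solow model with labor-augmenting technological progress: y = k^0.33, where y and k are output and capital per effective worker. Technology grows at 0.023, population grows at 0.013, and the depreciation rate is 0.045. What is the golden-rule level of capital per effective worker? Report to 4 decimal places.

k_gold ≈ 8.1375

The effective depreciation rate is n + g + δ = 0.013 + 0.023 + 0.045 = 0.081.
Maximizing c = f(k) − (n+g+δ)·k gives f'(k) = n+g+δ, i.e. 0.33·k^(0.33−1) = 0.081, so k_gold = (0.33/0.081)^(1/0.67) ≈ 8.1375.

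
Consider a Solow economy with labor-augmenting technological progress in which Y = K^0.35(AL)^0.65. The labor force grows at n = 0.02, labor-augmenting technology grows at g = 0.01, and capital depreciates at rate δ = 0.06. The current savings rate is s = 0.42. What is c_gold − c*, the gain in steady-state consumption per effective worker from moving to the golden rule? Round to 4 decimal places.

Δc ≈ 0.0211

Break-even investment rate: n + g + δ = 0.02 + 0.01 + 0.06 = 0.09.
Current steady state (s = 0.42): k* = (0.42/0.09)^(1/0.65) ≈ 10.6965, y* = 10.6965^0.35 ≈ 2.2921, c* = (1−0.42)·2.2921 ≈ 1.3294.
Maximizing c = f(k) − (n+g+δ)·k gives f'(k) = n+g+δ, i.e. 0.35·k^(0.35−1) = 0.09, so k_gold = (0.35/0.09)^(1/0.65) ≈ 8.0802.
y_gold = 8.0802^0.35 ≈ 2.0778, c_gold = y_gold − 0.09·k_gold ≈ 1.3506.
Gain: Δc = 1.3506 − 1.3294 ≈ 0.0211.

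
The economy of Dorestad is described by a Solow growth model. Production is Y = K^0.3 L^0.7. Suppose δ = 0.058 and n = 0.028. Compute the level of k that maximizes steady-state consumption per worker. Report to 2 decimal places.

k_gold ≈ 5.96

Capital per worker breaks even when investment replaces (n + δ)·k; here n + δ = 0.086.
Maximizing c = f(k) − (n+δ)·k gives f'(k) = n+δ, i.e. 0.3·k^(0.3−1) = 0.086, so k_gold = (0.3/0.086)^(1/0.7) ≈ 5.9590.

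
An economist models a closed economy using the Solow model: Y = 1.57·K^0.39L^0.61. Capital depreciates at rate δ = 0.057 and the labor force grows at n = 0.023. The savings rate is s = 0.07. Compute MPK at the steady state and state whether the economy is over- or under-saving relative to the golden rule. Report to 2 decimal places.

under-saving; MPK ≈ 0.45

The effective depreciation rate is n + δ = 0.023 + 0.057 = 0.08.
Steady-state k*: s·A·k^0.39 = 0.08·k gives k* = (0.07·1.57/0.08)^(1/0.61) ≈ 1.6830.
MPK = 0.39·1.57·1.6830^(-0.61) ≈ 0.4457.
MPK > n+δ = 0.08, so the economy is dynamically efficient (under-saving).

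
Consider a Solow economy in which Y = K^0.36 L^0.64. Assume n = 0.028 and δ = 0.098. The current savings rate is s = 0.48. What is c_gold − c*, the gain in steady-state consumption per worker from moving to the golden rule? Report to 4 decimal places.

Δc ≈ 0.0517

Break-even investment rate: n + δ = 0.028 + 0.098 = 0.126.
Current steady state (s = 0.48): k* = (0.48/0.126)^(1/0.64) ≈ 8.0837, y* = 8.0837^0.36 ≈ 2.1220, c* = (1−0.48)·2.1220 ≈ 1.1034.
Setting f'(k) = n+δ gives 0.36·k^(0.36−1) = 0.126, hence k_gold = (0.36/0.126)^(1/0.64) ≈ 5.1570.
y_gold = 5.1570^0.36 ≈ 1.8049, c_gold = y_gold − 0.126·k_gold ≈ 1.1552.
Gain: Δc = 1.1552 − 1.1034 ≈ 0.0517.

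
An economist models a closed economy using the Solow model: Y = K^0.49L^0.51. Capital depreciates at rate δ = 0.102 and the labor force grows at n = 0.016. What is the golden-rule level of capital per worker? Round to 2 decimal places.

Capital per worker breaks even when investment replaces (n + δ)·k; here n + δ = 0.118.
At the golden rule the marginal product of capital equals n+δ: 0.49·k^(0.49−1) = 0.118. Solving, k_gold = (0.49/0.118)^(1/0.51) ≈ 16.3072.

k_gold ≈ 16.31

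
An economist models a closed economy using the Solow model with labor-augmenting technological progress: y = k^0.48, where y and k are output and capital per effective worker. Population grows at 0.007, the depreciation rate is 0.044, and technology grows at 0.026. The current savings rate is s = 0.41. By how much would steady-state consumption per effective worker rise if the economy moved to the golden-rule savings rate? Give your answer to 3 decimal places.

Capital per effective worker breaks even when investment replaces (n + g + δ)·k; here n + g + δ = 0.077.
Current steady state (s = 0.41): k* = (0.41/0.077)^(1/0.52) ≈ 24.9297, y* = 24.9297^0.48 ≈ 4.6819, c* = (1−0.41)·4.6819 ≈ 2.7623.
At the golden rule the marginal product of capital equals n+g+δ: 0.48·k^(0.48−1) = 0.077. Solving, k_gold = (0.48/0.077)^(1/0.52) ≈ 33.7572.
y_gold = 33.7572^0.48 ≈ 5.4152, c_gold = y_gold − 0.077·k_gold ≈ 2.8159.
Gain: Δc = 2.8159 − 2.7623 ≈ 0.0536.

Δc ≈ 0.054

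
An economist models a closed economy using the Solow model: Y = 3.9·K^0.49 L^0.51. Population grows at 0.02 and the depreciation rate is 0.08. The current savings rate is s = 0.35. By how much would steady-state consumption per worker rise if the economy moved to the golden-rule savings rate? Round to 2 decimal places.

Capital per worker breaks even when investment replaces (n + δ)·k; here n + δ = 0.1.
Current steady state (s = 0.35): k* = (0.35·3.9/0.1)^(1/0.51) ≈ 168.1707, y* = 3.9·168.1707^0.49 ≈ 48.0488, c* = (1−0.35)·48.0488 ≈ 31.2317.
At the golden rule the marginal product of capital equals n+δ: 0.49·3.9·k^(0.49−1) = 0.1. Solving, k_gold = (0.49·3.9/0.1)^(1/0.51) ≈ 325.2939.
y_gold = 3.9·325.2939^0.49 ≈ 66.3865, c_gold = y_gold − 0.1·k_gold ≈ 33.8571.
Gain: Δc = 33.8571 − 31.2317 ≈ 2.6254.

Δc ≈ 2.63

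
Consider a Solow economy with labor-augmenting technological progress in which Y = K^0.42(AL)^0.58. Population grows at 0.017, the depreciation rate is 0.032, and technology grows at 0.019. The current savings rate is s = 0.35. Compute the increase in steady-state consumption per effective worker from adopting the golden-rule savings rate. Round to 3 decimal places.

Break-even investment rate: n + g + δ = 0.017 + 0.019 + 0.032 = 0.068.
Current steady state (s = 0.35): k* = (0.35/0.068)^(1/0.58) ≈ 16.8588, y* = 16.8588^0.42 ≈ 3.2754, c* = (1−0.35)·3.2754 ≈ 2.1290.
Setting f'(k) = n+g+δ gives 0.42·k^(0.42−1) = 0.068, hence k_gold = (0.42/0.068)^(1/0.58) ≈ 23.0858.
y_gold = 23.0858^0.42 ≈ 3.7377, c_gold = y_gold − 0.068·k_gold ≈ 2.1679.
Gain: Δc = 2.1679 − 2.1290 ≈ 0.0388.

Δc ≈ 0.039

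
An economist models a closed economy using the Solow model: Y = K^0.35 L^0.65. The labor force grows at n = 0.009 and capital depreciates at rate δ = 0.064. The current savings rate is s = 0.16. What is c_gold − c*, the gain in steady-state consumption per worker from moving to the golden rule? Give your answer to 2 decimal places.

Δc ≈ 0.23

Break-even investment rate: n + δ = 0.009 + 0.064 = 0.073.
Current steady state (s = 0.16): k* = (0.16/0.073)^(1/0.65) ≈ 3.3443, y* = 3.3443^0.35 ≈ 1.5258, c* = (1−0.16)·1.5258 ≈ 1.2817.
At the golden rule the marginal product of capital equals n+δ: 0.35·k^(0.35−1) = 0.073. Solving, k_gold = (0.35/0.073)^(1/0.65) ≈ 11.1507.
y_gold = 11.1507^0.35 ≈ 2.3257, c_gold = y_gold − 0.073·k_gold ≈ 1.5117.
Gain: Δc = 1.5117 − 1.2817 ≈ 0.2300.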